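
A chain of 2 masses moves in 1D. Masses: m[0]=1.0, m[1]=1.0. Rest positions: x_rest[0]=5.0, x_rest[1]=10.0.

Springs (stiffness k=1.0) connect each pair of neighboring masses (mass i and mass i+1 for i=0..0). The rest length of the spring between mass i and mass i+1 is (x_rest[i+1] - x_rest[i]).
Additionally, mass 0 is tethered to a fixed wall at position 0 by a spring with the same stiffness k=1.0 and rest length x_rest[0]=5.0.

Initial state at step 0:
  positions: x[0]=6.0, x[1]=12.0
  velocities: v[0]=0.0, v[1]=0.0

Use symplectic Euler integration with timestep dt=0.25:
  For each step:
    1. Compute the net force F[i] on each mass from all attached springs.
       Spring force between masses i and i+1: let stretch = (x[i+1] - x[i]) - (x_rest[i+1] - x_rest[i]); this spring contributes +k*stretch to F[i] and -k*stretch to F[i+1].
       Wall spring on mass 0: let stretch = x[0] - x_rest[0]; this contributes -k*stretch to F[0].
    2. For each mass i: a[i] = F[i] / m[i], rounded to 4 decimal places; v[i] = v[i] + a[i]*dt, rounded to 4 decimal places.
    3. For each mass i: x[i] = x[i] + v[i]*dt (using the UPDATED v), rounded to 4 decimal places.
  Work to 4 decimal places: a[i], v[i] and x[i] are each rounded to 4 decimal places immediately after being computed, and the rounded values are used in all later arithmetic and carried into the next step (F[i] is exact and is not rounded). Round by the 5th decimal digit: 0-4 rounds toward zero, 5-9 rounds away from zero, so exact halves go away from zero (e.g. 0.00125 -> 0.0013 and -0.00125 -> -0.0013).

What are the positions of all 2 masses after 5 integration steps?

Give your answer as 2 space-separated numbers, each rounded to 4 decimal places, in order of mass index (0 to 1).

Step 0: x=[6.0000 12.0000] v=[0.0000 0.0000]
Step 1: x=[6.0000 11.9375] v=[0.0000 -0.2500]
Step 2: x=[5.9961 11.8164] v=[-0.0156 -0.4844]
Step 3: x=[5.9812 11.6440] v=[-0.0596 -0.6895]
Step 4: x=[5.9464 11.4302] v=[-0.1392 -0.8552]
Step 5: x=[5.8827 11.1862] v=[-0.2549 -0.9762]

Answer: 5.8827 11.1862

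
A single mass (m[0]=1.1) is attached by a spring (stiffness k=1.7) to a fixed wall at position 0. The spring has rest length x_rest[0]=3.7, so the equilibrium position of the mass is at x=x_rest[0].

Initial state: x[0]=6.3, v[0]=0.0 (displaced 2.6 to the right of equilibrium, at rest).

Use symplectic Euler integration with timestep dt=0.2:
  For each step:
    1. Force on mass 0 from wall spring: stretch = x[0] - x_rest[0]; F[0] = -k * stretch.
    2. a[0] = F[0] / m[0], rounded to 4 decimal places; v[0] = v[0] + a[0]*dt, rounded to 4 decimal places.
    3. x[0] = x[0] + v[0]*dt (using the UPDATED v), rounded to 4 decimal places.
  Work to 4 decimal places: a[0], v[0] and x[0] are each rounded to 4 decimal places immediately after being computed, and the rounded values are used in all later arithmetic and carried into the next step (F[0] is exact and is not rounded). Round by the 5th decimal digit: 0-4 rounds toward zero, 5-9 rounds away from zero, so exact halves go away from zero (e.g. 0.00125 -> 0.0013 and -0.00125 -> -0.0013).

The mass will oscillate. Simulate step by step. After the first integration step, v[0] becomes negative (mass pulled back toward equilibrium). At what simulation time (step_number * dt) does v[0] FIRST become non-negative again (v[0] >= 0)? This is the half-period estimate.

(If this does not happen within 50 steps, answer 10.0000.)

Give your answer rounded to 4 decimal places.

Answer: 2.6000

Derivation:
Step 0: x=[6.3000] v=[0.0000]
Step 1: x=[6.1393] v=[-0.8036]
Step 2: x=[5.8278] v=[-1.5576]
Step 3: x=[5.3847] v=[-2.2153]
Step 4: x=[4.8375] v=[-2.7360]
Step 5: x=[4.2200] v=[-3.0876]
Step 6: x=[3.5703] v=[-3.2483]
Step 7: x=[2.9287] v=[-3.2082]
Step 8: x=[2.3347] v=[-2.9698]
Step 9: x=[1.8251] v=[-2.5478]
Step 10: x=[1.4314] v=[-1.9683]
Step 11: x=[1.1780] v=[-1.2671]
Step 12: x=[1.0805] v=[-0.4876]
Step 13: x=[1.1449] v=[0.3221]
First v>=0 after going negative at step 13, time=2.6000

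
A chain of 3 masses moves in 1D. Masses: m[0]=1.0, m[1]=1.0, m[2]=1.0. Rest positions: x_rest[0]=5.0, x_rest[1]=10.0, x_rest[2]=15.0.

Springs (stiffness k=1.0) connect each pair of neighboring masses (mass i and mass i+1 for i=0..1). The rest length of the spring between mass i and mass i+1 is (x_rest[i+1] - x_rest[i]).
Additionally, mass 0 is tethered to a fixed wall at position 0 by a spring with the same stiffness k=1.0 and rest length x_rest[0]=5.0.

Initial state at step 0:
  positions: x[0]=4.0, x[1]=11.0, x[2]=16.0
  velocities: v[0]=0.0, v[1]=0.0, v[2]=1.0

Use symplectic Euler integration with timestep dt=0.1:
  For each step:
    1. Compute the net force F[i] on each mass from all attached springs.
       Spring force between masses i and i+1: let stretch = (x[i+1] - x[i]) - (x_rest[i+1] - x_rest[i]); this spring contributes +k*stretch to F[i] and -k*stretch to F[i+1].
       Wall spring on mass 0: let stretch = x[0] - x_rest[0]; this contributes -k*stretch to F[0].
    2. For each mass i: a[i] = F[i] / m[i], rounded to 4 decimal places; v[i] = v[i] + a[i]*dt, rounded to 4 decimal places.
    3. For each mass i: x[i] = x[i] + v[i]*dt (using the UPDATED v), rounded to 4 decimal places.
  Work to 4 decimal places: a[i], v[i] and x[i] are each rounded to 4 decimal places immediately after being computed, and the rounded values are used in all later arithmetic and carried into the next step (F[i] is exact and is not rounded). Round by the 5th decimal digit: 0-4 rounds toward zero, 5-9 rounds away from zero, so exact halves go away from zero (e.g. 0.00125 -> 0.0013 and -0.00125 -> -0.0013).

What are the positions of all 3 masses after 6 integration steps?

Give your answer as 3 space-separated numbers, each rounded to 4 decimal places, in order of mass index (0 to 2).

Answer: 4.5764 10.6605 16.5529

Derivation:
Step 0: x=[4.0000 11.0000 16.0000] v=[0.0000 0.0000 1.0000]
Step 1: x=[4.0300 10.9800 16.1000] v=[0.3000 -0.2000 1.0000]
Step 2: x=[4.0892 10.9417 16.1988] v=[0.5920 -0.3830 0.9880]
Step 3: x=[4.1760 10.8875 16.2950] v=[0.8683 -0.5425 0.9623]
Step 4: x=[4.2882 10.8202 16.3872] v=[1.1219 -0.6729 0.9216]
Step 5: x=[4.4228 10.7433 16.4737] v=[1.3463 -0.7694 0.8649]
Step 6: x=[4.5764 10.6605 16.5529] v=[1.5361 -0.8284 0.7919]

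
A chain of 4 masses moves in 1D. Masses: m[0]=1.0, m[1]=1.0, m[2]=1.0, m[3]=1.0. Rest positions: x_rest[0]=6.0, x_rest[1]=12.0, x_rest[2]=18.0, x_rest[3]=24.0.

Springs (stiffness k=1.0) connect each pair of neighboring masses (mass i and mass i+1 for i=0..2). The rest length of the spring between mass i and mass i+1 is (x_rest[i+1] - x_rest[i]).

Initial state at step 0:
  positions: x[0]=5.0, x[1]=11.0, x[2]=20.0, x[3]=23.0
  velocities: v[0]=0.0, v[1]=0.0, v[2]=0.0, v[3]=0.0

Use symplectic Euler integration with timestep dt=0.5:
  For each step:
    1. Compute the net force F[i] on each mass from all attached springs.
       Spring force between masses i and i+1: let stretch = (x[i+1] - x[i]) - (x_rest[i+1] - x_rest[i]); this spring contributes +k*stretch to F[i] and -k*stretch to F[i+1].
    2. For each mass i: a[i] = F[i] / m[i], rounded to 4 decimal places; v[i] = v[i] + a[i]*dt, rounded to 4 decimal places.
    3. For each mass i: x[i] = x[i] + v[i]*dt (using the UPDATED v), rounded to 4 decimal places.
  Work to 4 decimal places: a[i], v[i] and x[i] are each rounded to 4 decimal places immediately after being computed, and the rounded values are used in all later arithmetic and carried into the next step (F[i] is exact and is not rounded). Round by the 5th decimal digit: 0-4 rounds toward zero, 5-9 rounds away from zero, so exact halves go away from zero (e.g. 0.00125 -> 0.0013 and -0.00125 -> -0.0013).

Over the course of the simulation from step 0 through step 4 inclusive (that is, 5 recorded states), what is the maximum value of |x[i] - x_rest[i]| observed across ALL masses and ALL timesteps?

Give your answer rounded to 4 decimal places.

Answer: 2.2656

Derivation:
Step 0: x=[5.0000 11.0000 20.0000 23.0000] v=[0.0000 0.0000 0.0000 0.0000]
Step 1: x=[5.0000 11.7500 18.5000 23.7500] v=[0.0000 1.5000 -3.0000 1.5000]
Step 2: x=[5.1875 12.5000 16.6250 24.6875] v=[0.3750 1.5000 -3.7500 1.8750]
Step 3: x=[5.7032 12.4531 15.7344 25.1094] v=[1.0313 -0.0938 -1.7813 0.8438]
Step 4: x=[6.4064 11.5391 16.3672 24.6876] v=[1.4063 -1.8281 1.2656 -0.8437]
Max displacement = 2.2656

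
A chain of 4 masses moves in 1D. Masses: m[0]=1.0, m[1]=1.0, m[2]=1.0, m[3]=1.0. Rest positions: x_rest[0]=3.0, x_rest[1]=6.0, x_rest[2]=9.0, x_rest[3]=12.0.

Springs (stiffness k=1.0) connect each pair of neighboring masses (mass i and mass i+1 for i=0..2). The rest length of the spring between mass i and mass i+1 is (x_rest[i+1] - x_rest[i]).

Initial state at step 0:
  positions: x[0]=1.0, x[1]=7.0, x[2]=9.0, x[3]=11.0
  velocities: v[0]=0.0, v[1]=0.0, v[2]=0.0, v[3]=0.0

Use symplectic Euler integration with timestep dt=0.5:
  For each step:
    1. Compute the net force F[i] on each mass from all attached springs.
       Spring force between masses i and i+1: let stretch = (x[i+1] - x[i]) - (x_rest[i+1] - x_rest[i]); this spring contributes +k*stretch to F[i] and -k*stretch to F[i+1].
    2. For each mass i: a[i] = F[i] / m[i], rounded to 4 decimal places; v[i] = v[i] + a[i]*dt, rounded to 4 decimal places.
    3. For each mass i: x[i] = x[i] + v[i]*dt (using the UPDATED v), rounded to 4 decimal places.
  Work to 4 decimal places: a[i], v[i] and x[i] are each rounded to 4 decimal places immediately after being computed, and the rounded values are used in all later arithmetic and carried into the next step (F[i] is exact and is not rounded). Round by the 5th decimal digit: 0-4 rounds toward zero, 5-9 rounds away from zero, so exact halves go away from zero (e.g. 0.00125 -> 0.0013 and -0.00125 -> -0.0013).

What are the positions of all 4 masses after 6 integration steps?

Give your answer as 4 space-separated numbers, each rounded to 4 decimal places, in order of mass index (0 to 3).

Answer: 2.4386 6.2492 7.7198 11.5928

Derivation:
Step 0: x=[1.0000 7.0000 9.0000 11.0000] v=[0.0000 0.0000 0.0000 0.0000]
Step 1: x=[1.7500 6.0000 9.0000 11.2500] v=[1.5000 -2.0000 0.0000 0.5000]
Step 2: x=[2.8125 4.6875 8.8125 11.6875] v=[2.1250 -2.6250 -0.3750 0.8750]
Step 3: x=[3.5938 3.9375 8.3125 12.1563] v=[1.5625 -1.5000 -1.0000 0.9375]
Step 4: x=[3.7110 4.1954 7.6797 12.4141] v=[0.2344 0.5157 -1.2656 0.5156]
Step 5: x=[3.1993 5.2033 7.3594 12.2383] v=[-1.0234 2.0157 -0.6406 -0.3516]
Step 6: x=[2.4386 6.2492 7.7198 11.5928] v=[-1.5214 2.0918 0.7208 -1.2911]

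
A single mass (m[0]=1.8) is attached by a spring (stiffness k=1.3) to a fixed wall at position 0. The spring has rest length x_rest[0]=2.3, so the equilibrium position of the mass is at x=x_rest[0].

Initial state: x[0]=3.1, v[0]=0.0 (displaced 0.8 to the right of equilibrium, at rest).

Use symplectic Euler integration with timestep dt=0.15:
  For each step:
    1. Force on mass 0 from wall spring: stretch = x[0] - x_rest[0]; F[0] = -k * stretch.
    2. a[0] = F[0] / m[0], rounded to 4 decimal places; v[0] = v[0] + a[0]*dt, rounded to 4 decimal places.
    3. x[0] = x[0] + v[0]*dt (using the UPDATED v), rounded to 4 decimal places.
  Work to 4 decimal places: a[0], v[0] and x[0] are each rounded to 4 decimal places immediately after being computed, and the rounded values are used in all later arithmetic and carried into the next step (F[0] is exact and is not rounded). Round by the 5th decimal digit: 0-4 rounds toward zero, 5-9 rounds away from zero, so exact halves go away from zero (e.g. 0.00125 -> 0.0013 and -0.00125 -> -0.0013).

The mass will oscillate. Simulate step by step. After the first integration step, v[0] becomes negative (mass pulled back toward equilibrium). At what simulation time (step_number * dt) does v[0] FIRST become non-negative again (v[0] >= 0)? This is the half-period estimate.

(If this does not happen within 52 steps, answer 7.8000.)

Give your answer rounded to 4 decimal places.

Step 0: x=[3.1000] v=[0.0000]
Step 1: x=[3.0870] v=[-0.0867]
Step 2: x=[3.0612] v=[-0.1720]
Step 3: x=[3.0230] v=[-0.2545]
Step 4: x=[2.9731] v=[-0.3328]
Step 5: x=[2.9122] v=[-0.4057]
Step 6: x=[2.8414] v=[-0.4720]
Step 7: x=[2.7618] v=[-0.5307]
Step 8: x=[2.6747] v=[-0.5807]
Step 9: x=[2.5815] v=[-0.6213]
Step 10: x=[2.4837] v=[-0.6518]
Step 11: x=[2.3829] v=[-0.6717]
Step 12: x=[2.2808] v=[-0.6807]
Step 13: x=[2.1790] v=[-0.6786]
Step 14: x=[2.0792] v=[-0.6655]
Step 15: x=[1.9830] v=[-0.6416]
Step 16: x=[1.8919] v=[-0.6073]
Step 17: x=[1.8074] v=[-0.5631]
Step 18: x=[1.7309] v=[-0.5097]
Step 19: x=[1.6637] v=[-0.4481]
Step 20: x=[1.6068] v=[-0.3792]
Step 21: x=[1.5612] v=[-0.3041]
Step 22: x=[1.5276] v=[-0.2241]
Step 23: x=[1.5065] v=[-0.1404]
Step 24: x=[1.4983] v=[-0.0544]
Step 25: x=[1.5032] v=[0.0325]
First v>=0 after going negative at step 25, time=3.7500

Answer: 3.7500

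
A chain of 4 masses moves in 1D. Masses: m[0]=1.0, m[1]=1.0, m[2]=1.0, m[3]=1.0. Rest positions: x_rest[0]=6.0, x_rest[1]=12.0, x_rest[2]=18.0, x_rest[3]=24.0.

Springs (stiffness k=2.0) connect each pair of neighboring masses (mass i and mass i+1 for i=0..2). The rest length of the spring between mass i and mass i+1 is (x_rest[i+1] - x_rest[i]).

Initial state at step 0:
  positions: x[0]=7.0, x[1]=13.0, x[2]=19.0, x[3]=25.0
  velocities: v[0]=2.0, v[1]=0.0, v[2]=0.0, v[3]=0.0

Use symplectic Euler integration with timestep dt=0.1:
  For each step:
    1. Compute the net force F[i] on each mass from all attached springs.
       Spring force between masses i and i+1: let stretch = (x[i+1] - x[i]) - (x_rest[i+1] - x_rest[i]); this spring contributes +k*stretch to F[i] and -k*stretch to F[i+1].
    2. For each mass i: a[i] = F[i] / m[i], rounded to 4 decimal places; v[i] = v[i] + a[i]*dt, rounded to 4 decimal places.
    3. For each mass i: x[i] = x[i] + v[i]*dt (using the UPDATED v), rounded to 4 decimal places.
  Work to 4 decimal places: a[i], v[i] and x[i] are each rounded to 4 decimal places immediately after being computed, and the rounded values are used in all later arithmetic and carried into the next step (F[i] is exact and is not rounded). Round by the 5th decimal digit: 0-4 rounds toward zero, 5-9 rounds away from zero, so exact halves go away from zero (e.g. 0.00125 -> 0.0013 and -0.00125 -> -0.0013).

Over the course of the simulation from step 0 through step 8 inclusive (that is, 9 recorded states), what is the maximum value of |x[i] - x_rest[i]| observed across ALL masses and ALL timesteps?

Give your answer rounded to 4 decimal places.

Step 0: x=[7.0000 13.0000 19.0000 25.0000] v=[2.0000 0.0000 0.0000 0.0000]
Step 1: x=[7.2000 13.0000 19.0000 25.0000] v=[2.0000 0.0000 0.0000 0.0000]
Step 2: x=[7.3960 13.0040 19.0000 25.0000] v=[1.9600 0.0400 0.0000 0.0000]
Step 3: x=[7.5842 13.0158 19.0001 25.0000] v=[1.8816 0.1176 0.0008 0.0000]
Step 4: x=[7.7610 13.0386 19.0005 25.0000] v=[1.7679 0.2281 0.0039 0.0000]
Step 5: x=[7.9233 13.0751 19.0016 25.0000] v=[1.6234 0.3650 0.0114 0.0001]
Step 6: x=[8.0687 13.1271 19.0042 25.0000] v=[1.4538 0.5199 0.0258 0.0004]
Step 7: x=[8.1953 13.1955 19.0092 25.0001] v=[1.2655 0.6836 0.0495 0.0012]
Step 8: x=[8.3019 13.2801 19.0177 25.0004] v=[1.0655 0.8463 0.0849 0.0030]
Max displacement = 2.3019

Answer: 2.3019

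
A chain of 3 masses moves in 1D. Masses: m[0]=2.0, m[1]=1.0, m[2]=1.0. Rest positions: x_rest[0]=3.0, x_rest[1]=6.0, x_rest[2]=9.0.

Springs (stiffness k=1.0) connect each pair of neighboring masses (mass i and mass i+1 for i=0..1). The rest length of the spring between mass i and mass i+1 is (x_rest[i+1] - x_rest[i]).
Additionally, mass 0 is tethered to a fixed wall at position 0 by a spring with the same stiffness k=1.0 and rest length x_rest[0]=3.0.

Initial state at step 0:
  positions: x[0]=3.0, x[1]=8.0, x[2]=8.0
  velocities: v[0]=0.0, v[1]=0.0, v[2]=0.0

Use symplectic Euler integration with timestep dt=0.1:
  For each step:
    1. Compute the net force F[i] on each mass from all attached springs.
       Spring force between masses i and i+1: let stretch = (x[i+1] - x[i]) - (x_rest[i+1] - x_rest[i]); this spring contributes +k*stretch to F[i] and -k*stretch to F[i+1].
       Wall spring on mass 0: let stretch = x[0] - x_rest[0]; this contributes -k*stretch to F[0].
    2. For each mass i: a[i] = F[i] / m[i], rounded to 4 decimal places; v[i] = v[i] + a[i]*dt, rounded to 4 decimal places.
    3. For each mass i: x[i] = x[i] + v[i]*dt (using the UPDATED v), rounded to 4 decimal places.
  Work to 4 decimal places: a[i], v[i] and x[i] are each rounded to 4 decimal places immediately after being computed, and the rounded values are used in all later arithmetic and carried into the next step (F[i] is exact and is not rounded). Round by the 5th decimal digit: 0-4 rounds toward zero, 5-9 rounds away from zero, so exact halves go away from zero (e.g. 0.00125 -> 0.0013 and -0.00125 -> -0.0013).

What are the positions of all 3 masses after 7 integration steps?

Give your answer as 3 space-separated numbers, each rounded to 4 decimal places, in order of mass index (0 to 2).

Step 0: x=[3.0000 8.0000 8.0000] v=[0.0000 0.0000 0.0000]
Step 1: x=[3.0100 7.9500 8.0300] v=[0.1000 -0.5000 0.3000]
Step 2: x=[3.0297 7.8514 8.0892] v=[0.1965 -0.9860 0.5920]
Step 3: x=[3.0583 7.7070 8.1760] v=[0.2861 -1.4444 0.8682]
Step 4: x=[3.0949 7.5208 8.2881] v=[0.3656 -1.8624 1.1213]
Step 5: x=[3.1381 7.2980 8.4226] v=[0.4322 -2.2283 1.3446]
Step 6: x=[3.1864 7.0448 8.5758] v=[0.4833 -2.5318 1.5321]
Step 7: x=[3.2381 6.7684 8.7437] v=[0.5169 -2.7645 1.6790]

Answer: 3.2381 6.7684 8.7437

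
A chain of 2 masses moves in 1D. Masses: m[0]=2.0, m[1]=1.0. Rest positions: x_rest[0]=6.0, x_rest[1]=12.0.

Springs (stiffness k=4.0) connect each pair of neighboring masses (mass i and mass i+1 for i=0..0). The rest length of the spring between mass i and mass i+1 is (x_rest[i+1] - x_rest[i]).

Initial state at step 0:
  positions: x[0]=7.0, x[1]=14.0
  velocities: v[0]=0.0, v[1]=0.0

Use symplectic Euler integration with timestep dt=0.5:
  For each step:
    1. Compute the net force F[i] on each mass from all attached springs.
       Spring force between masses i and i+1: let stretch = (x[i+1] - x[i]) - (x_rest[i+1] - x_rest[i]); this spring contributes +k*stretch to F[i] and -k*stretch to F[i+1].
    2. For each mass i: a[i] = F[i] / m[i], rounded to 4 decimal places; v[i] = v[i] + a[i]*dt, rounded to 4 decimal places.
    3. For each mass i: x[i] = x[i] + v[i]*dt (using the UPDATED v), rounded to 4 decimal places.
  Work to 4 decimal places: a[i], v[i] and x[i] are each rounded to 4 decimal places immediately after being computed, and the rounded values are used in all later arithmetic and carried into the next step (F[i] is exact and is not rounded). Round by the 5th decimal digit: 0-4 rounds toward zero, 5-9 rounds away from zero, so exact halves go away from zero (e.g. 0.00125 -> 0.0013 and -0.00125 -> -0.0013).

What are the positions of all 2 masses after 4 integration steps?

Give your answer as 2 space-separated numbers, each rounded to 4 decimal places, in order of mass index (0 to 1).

Step 0: x=[7.0000 14.0000] v=[0.0000 0.0000]
Step 1: x=[7.5000 13.0000] v=[1.0000 -2.0000]
Step 2: x=[7.7500 12.5000] v=[0.5000 -1.0000]
Step 3: x=[7.3750 13.2500] v=[-0.7500 1.5000]
Step 4: x=[6.9375 14.1250] v=[-0.8750 1.7500]

Answer: 6.9375 14.1250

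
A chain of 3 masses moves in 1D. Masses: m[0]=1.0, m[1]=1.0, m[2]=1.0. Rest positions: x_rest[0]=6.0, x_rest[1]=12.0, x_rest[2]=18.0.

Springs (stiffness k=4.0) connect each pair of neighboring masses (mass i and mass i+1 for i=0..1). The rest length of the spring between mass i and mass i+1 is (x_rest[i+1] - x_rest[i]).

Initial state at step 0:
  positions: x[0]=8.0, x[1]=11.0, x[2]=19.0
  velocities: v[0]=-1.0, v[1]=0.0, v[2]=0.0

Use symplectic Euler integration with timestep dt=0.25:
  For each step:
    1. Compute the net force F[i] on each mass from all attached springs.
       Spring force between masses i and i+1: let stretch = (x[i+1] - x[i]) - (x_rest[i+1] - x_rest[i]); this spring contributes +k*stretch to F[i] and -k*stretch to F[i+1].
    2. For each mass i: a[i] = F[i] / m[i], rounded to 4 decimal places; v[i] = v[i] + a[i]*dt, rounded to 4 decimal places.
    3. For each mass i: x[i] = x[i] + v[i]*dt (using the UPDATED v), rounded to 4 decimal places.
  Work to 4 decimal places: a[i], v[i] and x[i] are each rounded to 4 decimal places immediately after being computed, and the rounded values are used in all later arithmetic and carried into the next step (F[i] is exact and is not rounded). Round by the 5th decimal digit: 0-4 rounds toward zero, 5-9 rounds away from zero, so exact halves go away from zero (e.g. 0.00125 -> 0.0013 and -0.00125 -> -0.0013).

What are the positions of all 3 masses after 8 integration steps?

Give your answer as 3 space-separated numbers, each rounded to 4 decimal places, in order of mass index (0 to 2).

Answer: 6.1727 11.6416 18.1860

Derivation:
Step 0: x=[8.0000 11.0000 19.0000] v=[-1.0000 0.0000 0.0000]
Step 1: x=[7.0000 12.2500 18.5000] v=[-4.0000 5.0000 -2.0000]
Step 2: x=[5.8125 13.7500 17.9375] v=[-4.7500 6.0000 -2.2500]
Step 3: x=[5.1094 14.3125 17.8281] v=[-2.8125 2.2500 -0.4375]
Step 4: x=[5.2071 13.4531 18.3398] v=[0.3906 -3.4375 2.0469]
Step 5: x=[5.8663 11.7539 19.1299] v=[2.6366 -6.7968 3.1602]
Step 6: x=[6.4974 10.4268 19.5760] v=[2.5242 -5.3084 1.7842]
Step 7: x=[6.6108 10.4047 19.2348] v=[0.4536 -0.0886 -1.3650]
Step 8: x=[6.1727 11.6416 18.1860] v=[-1.7525 4.9476 -4.1951]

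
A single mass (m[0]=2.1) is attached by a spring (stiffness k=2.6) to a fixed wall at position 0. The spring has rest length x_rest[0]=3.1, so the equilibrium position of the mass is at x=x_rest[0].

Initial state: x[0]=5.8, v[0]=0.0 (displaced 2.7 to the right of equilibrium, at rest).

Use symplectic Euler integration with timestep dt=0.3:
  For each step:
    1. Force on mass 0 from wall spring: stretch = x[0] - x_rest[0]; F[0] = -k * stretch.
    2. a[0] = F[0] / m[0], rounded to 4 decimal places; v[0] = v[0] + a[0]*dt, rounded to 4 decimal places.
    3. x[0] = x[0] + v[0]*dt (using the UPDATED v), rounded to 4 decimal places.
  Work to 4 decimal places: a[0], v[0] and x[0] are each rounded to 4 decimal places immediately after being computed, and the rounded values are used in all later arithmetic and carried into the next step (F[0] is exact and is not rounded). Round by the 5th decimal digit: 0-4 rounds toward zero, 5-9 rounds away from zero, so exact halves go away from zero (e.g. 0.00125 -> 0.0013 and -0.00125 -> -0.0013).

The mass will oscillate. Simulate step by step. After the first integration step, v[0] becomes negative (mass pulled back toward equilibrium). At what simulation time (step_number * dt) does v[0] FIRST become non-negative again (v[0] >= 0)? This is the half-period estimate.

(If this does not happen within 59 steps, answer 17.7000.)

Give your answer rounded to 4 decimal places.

Answer: 3.0000

Derivation:
Step 0: x=[5.8000] v=[0.0000]
Step 1: x=[5.4991] v=[-1.0029]
Step 2: x=[4.9309] v=[-1.8940]
Step 3: x=[4.1587] v=[-2.5740]
Step 4: x=[3.2685] v=[-2.9672]
Step 5: x=[2.3596] v=[-3.0298]
Step 6: x=[1.5332] v=[-2.7548]
Step 7: x=[0.8813] v=[-2.1729]
Step 8: x=[0.4767] v=[-1.3488]
Step 9: x=[0.3644] v=[-0.3744]
Step 10: x=[0.5569] v=[0.6417]
First v>=0 after going negative at step 10, time=3.0000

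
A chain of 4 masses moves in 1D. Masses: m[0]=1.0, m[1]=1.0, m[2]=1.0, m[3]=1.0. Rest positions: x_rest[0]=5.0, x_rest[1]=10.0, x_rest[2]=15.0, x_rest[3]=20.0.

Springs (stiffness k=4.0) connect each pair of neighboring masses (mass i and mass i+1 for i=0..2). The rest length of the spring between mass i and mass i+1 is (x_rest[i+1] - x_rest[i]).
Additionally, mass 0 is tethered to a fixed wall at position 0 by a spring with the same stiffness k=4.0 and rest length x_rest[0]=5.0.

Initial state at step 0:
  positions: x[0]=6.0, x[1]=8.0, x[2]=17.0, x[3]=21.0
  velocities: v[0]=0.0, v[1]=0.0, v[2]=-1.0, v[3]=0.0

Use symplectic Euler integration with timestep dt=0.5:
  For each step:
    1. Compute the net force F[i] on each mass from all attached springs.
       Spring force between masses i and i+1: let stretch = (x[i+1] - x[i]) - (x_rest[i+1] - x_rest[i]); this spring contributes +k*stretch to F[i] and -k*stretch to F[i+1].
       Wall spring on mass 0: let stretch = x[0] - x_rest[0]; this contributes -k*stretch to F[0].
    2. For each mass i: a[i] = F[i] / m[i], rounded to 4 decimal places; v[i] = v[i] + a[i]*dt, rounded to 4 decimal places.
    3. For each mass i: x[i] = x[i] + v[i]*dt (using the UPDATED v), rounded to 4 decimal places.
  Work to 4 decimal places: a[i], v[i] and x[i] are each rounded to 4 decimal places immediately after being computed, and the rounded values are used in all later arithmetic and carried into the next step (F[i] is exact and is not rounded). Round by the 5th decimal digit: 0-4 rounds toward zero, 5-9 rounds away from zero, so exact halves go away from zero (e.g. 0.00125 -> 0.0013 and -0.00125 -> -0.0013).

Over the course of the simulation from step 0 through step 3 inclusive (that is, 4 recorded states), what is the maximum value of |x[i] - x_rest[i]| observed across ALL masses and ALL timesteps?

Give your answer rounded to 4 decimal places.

Step 0: x=[6.0000 8.0000 17.0000 21.0000] v=[0.0000 0.0000 -1.0000 0.0000]
Step 1: x=[2.0000 15.0000 11.5000 22.0000] v=[-8.0000 14.0000 -11.0000 2.0000]
Step 2: x=[9.0000 5.5000 20.0000 17.5000] v=[14.0000 -19.0000 17.0000 -9.0000]
Step 3: x=[3.5000 14.0000 11.5000 20.5000] v=[-11.0000 17.0000 -17.0000 6.0000]
Max displacement = 5.0000

Answer: 5.0000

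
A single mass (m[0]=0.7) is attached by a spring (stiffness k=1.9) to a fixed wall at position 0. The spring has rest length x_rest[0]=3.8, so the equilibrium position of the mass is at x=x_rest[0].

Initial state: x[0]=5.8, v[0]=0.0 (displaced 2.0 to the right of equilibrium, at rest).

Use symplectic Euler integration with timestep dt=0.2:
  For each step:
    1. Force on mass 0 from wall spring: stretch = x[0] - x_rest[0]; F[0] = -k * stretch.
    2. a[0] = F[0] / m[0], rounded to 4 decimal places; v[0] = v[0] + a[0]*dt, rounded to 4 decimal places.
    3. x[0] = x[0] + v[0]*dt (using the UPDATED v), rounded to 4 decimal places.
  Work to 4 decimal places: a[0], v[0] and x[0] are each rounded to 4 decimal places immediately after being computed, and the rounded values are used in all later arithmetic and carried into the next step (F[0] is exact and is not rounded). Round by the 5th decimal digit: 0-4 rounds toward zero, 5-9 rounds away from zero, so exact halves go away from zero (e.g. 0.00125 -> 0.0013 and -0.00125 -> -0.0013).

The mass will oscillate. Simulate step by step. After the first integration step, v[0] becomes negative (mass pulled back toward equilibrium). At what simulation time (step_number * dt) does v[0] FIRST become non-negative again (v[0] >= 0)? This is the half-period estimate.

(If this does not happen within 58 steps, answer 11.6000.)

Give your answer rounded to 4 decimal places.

Answer: 2.0000

Derivation:
Step 0: x=[5.8000] v=[0.0000]
Step 1: x=[5.5829] v=[-1.0857]
Step 2: x=[5.1722] v=[-2.0536]
Step 3: x=[4.6125] v=[-2.7985]
Step 4: x=[3.9646] v=[-3.2396]
Step 5: x=[3.2988] v=[-3.3290]
Step 6: x=[2.6874] v=[-3.0569]
Step 7: x=[2.1968] v=[-2.4529]
Step 8: x=[1.8803] v=[-1.5826]
Step 9: x=[1.7722] v=[-0.5405]
Step 10: x=[1.8843] v=[0.5603]
First v>=0 after going negative at step 10, time=2.0000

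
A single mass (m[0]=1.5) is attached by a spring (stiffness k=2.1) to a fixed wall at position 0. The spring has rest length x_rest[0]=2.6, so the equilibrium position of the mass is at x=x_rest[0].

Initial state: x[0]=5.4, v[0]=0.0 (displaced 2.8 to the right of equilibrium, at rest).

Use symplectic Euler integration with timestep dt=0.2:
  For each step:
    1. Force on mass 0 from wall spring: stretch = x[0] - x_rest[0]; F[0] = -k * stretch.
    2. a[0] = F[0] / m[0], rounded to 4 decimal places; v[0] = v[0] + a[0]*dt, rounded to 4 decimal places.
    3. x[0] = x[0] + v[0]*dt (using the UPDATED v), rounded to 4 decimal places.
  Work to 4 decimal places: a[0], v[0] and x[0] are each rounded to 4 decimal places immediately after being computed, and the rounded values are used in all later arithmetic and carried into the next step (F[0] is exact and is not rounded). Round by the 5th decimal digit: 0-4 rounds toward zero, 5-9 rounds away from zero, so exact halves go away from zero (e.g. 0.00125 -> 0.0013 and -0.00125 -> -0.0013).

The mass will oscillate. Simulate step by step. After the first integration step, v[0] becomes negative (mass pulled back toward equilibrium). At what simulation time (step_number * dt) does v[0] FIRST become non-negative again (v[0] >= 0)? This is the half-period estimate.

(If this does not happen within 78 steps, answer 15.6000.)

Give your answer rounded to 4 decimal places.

Step 0: x=[5.4000] v=[0.0000]
Step 1: x=[5.2432] v=[-0.7840]
Step 2: x=[4.9384] v=[-1.5241]
Step 3: x=[4.5026] v=[-2.1789]
Step 4: x=[3.9603] v=[-2.7116]
Step 5: x=[3.3418] v=[-3.0925]
Step 6: x=[2.6818] v=[-3.3002]
Step 7: x=[2.0172] v=[-3.3231]
Step 8: x=[1.3852] v=[-3.1599]
Step 9: x=[0.8212] v=[-2.8198]
Step 10: x=[0.3569] v=[-2.3217]
Step 11: x=[0.0182] v=[-1.6936]
Step 12: x=[-0.1759] v=[-0.9707]
Step 13: x=[-0.2146] v=[-0.1934]
Step 14: x=[-0.0957] v=[0.5947]
First v>=0 after going negative at step 14, time=2.8000

Answer: 2.8000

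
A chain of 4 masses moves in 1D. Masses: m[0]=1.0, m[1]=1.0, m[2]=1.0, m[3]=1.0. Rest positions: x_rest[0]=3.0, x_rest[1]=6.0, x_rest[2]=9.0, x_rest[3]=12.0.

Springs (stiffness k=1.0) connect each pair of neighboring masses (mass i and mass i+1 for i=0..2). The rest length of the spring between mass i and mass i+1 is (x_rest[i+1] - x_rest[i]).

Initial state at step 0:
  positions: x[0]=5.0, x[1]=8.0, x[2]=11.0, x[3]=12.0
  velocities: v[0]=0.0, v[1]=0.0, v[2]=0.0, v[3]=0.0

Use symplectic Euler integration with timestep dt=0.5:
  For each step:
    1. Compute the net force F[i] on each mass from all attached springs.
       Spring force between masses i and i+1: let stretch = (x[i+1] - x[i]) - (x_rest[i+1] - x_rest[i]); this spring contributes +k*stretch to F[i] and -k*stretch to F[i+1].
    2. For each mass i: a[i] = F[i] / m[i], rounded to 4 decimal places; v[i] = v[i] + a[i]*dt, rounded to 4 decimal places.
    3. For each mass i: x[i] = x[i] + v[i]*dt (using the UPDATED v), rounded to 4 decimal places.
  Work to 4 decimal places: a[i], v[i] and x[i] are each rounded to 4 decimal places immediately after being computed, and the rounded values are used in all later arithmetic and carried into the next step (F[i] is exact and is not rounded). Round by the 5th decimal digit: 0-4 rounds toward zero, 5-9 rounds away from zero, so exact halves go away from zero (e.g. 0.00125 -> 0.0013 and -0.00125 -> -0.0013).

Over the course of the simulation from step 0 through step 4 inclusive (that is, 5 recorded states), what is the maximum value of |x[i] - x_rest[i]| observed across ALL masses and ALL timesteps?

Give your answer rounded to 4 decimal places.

Answer: 2.2345

Derivation:
Step 0: x=[5.0000 8.0000 11.0000 12.0000] v=[0.0000 0.0000 0.0000 0.0000]
Step 1: x=[5.0000 8.0000 10.5000 12.5000] v=[0.0000 0.0000 -1.0000 1.0000]
Step 2: x=[5.0000 7.8750 9.8750 13.2500] v=[0.0000 -0.2500 -1.2500 1.5000]
Step 3: x=[4.9688 7.5313 9.5938 13.9063] v=[-0.0625 -0.6875 -0.5625 1.3125]
Step 4: x=[4.8282 7.0626 9.8751 14.2345] v=[-0.2813 -0.9375 0.5625 0.6563]
Max displacement = 2.2345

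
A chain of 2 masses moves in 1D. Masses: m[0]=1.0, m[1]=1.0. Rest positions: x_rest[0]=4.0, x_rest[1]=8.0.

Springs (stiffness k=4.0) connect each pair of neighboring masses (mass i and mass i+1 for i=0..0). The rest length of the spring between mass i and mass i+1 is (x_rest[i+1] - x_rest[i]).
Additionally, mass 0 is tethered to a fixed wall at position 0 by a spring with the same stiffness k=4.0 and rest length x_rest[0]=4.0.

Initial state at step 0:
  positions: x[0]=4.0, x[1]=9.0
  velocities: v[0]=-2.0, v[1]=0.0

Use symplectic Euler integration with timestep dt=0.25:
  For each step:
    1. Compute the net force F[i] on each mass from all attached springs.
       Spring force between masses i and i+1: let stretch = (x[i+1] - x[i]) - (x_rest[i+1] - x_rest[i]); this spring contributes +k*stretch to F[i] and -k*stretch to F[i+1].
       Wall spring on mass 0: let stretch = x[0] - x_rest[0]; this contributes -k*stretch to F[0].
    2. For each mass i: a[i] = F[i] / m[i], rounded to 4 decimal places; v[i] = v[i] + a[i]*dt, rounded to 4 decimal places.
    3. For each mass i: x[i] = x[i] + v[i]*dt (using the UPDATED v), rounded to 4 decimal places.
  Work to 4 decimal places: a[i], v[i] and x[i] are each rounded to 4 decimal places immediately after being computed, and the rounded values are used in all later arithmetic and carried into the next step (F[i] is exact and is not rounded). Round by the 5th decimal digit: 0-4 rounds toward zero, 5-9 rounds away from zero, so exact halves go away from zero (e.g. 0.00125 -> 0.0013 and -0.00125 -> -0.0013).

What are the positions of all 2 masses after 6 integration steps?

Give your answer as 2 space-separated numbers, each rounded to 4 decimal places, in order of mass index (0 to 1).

Step 0: x=[4.0000 9.0000] v=[-2.0000 0.0000]
Step 1: x=[3.7500 8.7500] v=[-1.0000 -1.0000]
Step 2: x=[3.8125 8.2500] v=[0.2500 -2.0000]
Step 3: x=[4.0313 7.6406] v=[0.8750 -2.4375]
Step 4: x=[4.1446 7.1289] v=[0.4530 -2.0468]
Step 5: x=[3.9678 6.8711] v=[-0.7073 -1.0311]
Step 6: x=[3.5249 6.8875] v=[-1.7718 0.0656]

Answer: 3.5249 6.8875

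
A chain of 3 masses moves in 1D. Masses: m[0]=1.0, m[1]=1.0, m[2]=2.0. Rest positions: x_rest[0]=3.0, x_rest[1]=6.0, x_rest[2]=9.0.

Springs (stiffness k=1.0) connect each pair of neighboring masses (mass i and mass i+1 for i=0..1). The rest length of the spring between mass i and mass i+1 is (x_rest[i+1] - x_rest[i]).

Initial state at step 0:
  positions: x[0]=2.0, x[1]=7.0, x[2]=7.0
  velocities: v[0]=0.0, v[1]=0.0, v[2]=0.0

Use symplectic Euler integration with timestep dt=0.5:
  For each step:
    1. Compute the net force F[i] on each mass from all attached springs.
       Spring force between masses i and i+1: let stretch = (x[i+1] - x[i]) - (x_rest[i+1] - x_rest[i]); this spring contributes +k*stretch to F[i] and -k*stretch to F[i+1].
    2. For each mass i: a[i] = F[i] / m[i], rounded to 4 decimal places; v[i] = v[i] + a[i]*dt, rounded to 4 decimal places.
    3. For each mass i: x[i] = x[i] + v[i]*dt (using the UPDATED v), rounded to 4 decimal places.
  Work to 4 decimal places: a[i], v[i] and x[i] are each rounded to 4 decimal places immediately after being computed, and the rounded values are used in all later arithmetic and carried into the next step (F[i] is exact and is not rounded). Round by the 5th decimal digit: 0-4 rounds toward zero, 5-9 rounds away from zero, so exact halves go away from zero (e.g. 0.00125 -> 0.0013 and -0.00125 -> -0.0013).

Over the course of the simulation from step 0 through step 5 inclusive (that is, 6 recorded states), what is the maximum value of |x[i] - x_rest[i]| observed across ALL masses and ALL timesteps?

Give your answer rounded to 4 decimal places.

Answer: 2.8632

Derivation:
Step 0: x=[2.0000 7.0000 7.0000] v=[0.0000 0.0000 0.0000]
Step 1: x=[2.5000 5.7500 7.3750] v=[1.0000 -2.5000 0.7500]
Step 2: x=[3.0625 4.0938 7.9219] v=[1.1250 -3.3125 1.0938]
Step 3: x=[3.1329 3.1368 8.3653] v=[0.1407 -1.9141 0.8868]
Step 4: x=[2.4542 3.4859 8.5302] v=[-1.3574 0.6982 0.3297]
Step 5: x=[1.2834 4.8382 8.4395] v=[-2.3416 2.7045 -0.1814]
Max displacement = 2.8632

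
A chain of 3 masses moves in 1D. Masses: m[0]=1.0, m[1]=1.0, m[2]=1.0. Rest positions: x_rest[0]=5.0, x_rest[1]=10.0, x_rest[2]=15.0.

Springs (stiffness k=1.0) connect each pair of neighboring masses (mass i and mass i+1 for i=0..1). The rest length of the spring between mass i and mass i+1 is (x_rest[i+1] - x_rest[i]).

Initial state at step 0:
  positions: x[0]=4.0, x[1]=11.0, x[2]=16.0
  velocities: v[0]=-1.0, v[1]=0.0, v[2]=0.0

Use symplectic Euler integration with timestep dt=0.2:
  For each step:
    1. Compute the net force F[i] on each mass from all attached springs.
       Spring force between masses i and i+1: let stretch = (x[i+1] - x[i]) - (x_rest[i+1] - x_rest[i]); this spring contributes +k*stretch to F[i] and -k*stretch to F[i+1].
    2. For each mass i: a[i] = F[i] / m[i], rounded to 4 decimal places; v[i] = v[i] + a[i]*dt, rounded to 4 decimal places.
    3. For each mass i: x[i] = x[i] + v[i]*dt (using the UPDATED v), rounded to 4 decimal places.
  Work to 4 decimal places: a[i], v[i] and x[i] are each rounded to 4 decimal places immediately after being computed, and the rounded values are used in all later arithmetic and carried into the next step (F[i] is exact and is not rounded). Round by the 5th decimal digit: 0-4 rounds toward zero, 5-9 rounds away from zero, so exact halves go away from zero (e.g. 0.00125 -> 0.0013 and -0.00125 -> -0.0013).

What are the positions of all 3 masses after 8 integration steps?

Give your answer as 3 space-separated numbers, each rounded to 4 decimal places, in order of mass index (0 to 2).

Step 0: x=[4.0000 11.0000 16.0000] v=[-1.0000 0.0000 0.0000]
Step 1: x=[3.8800 10.9200 16.0000] v=[-0.6000 -0.4000 0.0000]
Step 2: x=[3.8416 10.7616 15.9968] v=[-0.1920 -0.7920 -0.0160]
Step 3: x=[3.8800 10.5358 15.9842] v=[0.1920 -1.1290 -0.0630]
Step 4: x=[3.9846 10.2617 15.9537] v=[0.5232 -1.3705 -0.1527]
Step 5: x=[4.1403 9.9642 15.8955] v=[0.7786 -1.4875 -0.2911]
Step 6: x=[4.3290 9.6710 15.8000] v=[0.9434 -1.4660 -0.4774]
Step 7: x=[4.5314 9.4093 15.6594] v=[1.0118 -1.3086 -0.7032]
Step 8: x=[4.7289 9.2025 15.4688] v=[0.9874 -1.0342 -0.9532]

Answer: 4.7289 9.2025 15.4688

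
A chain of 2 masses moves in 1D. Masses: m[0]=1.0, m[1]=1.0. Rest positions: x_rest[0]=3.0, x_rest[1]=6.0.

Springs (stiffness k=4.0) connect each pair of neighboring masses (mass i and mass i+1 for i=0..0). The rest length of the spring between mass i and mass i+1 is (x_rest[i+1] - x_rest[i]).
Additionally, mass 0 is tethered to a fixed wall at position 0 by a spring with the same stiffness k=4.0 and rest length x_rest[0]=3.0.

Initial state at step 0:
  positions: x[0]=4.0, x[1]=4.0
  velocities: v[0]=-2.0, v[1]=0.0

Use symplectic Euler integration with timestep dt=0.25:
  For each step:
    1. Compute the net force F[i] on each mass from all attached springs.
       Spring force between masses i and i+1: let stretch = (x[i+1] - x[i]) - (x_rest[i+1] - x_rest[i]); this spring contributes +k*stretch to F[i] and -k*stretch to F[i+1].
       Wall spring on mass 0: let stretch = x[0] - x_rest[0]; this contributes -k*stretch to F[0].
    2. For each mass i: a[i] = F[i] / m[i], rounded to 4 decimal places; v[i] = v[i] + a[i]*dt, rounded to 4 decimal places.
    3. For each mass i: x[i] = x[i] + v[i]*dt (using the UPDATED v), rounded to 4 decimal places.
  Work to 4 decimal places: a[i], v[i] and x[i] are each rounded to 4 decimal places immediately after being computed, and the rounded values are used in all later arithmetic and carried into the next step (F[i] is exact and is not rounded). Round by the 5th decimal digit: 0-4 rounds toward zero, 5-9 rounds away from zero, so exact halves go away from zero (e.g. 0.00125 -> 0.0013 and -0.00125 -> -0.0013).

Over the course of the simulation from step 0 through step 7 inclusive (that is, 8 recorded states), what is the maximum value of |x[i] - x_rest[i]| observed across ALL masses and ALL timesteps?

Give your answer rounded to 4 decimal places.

Step 0: x=[4.0000 4.0000] v=[-2.0000 0.0000]
Step 1: x=[2.5000 4.7500] v=[-6.0000 3.0000]
Step 2: x=[0.9375 5.6875] v=[-6.2500 3.7500]
Step 3: x=[0.3281 6.1875] v=[-2.4375 2.0000]
Step 4: x=[1.1016 5.9727] v=[3.0938 -0.8594]
Step 5: x=[2.8174 5.2901] v=[6.8633 -2.7305]
Step 6: x=[4.4471 4.7393] v=[6.5186 -2.2032]
Step 7: x=[5.0380 4.8655] v=[2.3637 0.5046]
Max displacement = 2.6719

Answer: 2.6719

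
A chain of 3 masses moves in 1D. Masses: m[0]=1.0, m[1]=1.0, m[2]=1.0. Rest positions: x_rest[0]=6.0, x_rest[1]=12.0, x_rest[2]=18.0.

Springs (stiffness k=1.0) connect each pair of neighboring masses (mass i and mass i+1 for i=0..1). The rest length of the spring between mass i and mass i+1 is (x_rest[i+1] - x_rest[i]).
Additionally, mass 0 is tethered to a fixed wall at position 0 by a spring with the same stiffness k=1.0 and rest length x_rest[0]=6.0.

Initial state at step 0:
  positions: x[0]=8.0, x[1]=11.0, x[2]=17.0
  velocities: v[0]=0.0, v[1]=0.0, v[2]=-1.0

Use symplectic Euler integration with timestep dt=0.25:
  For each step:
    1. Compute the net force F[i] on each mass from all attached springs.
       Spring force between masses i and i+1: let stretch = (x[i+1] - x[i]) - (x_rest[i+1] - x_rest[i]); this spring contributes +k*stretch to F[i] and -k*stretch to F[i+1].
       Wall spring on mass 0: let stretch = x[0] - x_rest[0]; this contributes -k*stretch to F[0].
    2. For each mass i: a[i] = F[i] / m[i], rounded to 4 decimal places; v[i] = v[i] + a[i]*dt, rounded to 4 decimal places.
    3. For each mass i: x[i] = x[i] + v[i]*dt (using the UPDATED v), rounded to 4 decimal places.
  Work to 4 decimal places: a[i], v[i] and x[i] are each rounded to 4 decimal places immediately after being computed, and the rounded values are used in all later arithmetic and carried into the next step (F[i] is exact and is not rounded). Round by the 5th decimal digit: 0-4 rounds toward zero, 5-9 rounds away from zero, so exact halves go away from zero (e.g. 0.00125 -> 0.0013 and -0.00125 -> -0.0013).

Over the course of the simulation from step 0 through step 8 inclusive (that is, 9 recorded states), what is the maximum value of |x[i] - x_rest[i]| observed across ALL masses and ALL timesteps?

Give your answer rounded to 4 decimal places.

Answer: 2.1633

Derivation:
Step 0: x=[8.0000 11.0000 17.0000] v=[0.0000 0.0000 -1.0000]
Step 1: x=[7.6875 11.1875 16.7500] v=[-1.2500 0.7500 -1.0000]
Step 2: x=[7.1133 11.5039 16.5274] v=[-2.2969 1.2656 -0.8906]
Step 3: x=[6.3689 11.8599 16.3658] v=[-2.9776 1.4238 -0.6465]
Step 4: x=[5.5696 12.1543 16.2976] v=[-3.1971 1.1775 -0.2730]
Step 5: x=[4.8338 12.2961 16.3454] v=[-2.9433 0.5672 0.1912]
Step 6: x=[4.2623 12.2246 16.5151] v=[-2.2862 -0.2861 0.6789]
Step 7: x=[3.9220 11.9236 16.7917] v=[-1.3612 -1.2041 1.1063]
Step 8: x=[3.8367 11.4267 17.1390] v=[-0.3413 -1.9875 1.3893]
Max displacement = 2.1633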